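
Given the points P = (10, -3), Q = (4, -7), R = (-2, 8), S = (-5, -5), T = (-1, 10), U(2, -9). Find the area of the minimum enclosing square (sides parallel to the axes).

361

The bounding box has width 15 and height 19.
An axis-aligned square enclosing the set must have side ≥ max(width, height).
So the minimum side is max(15, 19) = 19.
Area = 19² = 361.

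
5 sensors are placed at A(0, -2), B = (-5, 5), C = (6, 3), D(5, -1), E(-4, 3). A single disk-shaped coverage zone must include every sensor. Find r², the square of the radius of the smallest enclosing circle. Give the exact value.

36125/1058

The minimum enclosing circle is determined by three boundary points: B, C, D.
Their circumcentre is (9/46, 107/46) with r² = 36125/1058.
The farthest remaining point A is at distance² 19841/1058 ≤ 36125/1058.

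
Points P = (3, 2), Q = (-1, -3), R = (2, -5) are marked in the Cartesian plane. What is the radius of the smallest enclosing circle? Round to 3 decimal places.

3.549

Side lengths²: PQ² = 41, PR² = 50, QR² = 13.
Since PR² = 50 < 41 + 13 = 54, the triangle is acute, so the smallest enclosing circle is the circumcircle.
Circumcentre = (101/46, -67/46), r² = 13325/1058.
r = √(13325/1058) ≈ 3.549.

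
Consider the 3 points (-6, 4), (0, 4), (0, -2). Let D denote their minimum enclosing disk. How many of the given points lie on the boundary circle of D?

3

Call the three points A, B, C in the order given.
Side lengths²: AB² = 36, AC² = 72, BC² = 36.
Since AC² = 72 ≥ 36 + 36 = 72, the angle opposite AC is not acute, so the smallest enclosing circle has AC as diameter.
Centre = midpoint of AC = (-3, 1), r² = 72/4 = 18.
The points at distance exactly r from the centre are (-6, 4), (0, 4), (0, -2) — 3 points.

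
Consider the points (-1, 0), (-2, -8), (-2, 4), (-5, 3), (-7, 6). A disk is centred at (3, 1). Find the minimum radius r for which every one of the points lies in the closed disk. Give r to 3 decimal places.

11.180

The required radius is the distance from (3, 1) to the farthest point.
Squared distances: 17, 106, 34, 68, 125.
Maximum is 125, attained at (-7, 6).
r = √125 ≈ 11.180.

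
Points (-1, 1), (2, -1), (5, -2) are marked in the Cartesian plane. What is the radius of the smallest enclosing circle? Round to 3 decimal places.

Call the three points A, B, C in the order given.
Side lengths²: AB² = 13, AC² = 45, BC² = 10.
Since AC² = 45 ≥ 13 + 10 = 23, the angle opposite AC is not acute, so the smallest enclosing circle has AC as diameter.
Centre = midpoint of AC = (2, -0.5), r² = 45/4 = 11.25.
r = √(11.25) ≈ 3.354.

3.354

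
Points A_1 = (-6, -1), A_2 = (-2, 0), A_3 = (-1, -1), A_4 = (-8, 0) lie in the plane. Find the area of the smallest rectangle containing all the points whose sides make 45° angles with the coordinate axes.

In coordinates u = x + y, v = x − y the rectangle is axis-aligned; the map (x,y)→(u,v) scales areas by 2.
u-values: -7, -2, -2, -8; range = -2 − (-8) = 6.
v-values: -5, -2, 0, -8; range = 0 − (-8) = 8.
Area = (6 × 8) / 2 = 24.

24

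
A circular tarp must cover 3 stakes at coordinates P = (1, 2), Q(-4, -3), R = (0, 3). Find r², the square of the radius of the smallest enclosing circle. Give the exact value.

13

Side lengths²: PQ² = 50, PR² = 2, QR² = 52.
Since QR² = 52 ≥ 50 + 2 = 52, the angle opposite QR is not acute, so the smallest enclosing circle has QR as diameter.
Centre = midpoint of QR = (-2, 0), r² = 52/4 = 13.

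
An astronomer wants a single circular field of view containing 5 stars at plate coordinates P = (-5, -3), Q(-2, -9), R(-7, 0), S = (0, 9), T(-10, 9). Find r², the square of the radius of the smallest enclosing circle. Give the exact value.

The minimum enclosing circle of a finite set is fixed by two of the points (as a diameter) or three (as a circumcircle).
The minimum enclosing circle is determined by three boundary points: Q, S, T.
Their circumcentre is (-5, 4/9) with r² = 7954/81.
The farthest remaining point P is at distance² 961/81 ≤ 7954/81.

7954/81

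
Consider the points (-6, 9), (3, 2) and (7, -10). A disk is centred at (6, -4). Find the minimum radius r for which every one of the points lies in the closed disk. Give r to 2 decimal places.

17.69

The required radius is the distance from (6, -4) to the farthest point.
Squared distances: 313, 45, 37.
Maximum is 313, attained at (-6, 9).
r = √313 ≈ 17.69.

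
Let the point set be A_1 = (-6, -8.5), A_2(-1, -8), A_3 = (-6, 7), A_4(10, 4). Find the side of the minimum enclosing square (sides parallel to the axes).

16

The bounding box has width 16 and height 15.5.
An axis-aligned square enclosing the set must have side ≥ max(width, height).
So the minimum side is max(16, 15.5) = 16.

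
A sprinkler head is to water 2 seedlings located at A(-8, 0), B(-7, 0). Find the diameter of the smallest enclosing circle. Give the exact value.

The smallest circle enclosing two points has them as diameter endpoints.
Centre = midpoint = (-7.5, 0); r² = |AB|²/4 = 1/4 = 0.25.
Diameter = 2r = 2√(0.25) = 1.

1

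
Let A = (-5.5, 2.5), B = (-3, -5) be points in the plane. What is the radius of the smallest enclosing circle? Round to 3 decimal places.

The smallest circle enclosing two points has them as diameter endpoints.
Centre = midpoint = (-4.25, -1.25); r² = |AB|²/4 = 62.5/4 = 15.625.
r = √(15.625) ≈ 3.953.

3.953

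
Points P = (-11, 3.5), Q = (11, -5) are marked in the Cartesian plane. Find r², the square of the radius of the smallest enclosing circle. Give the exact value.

The smallest circle enclosing two points has them as diameter endpoints.
Centre = midpoint = (0, -0.75); r² = |PQ|²/4 = 556.25/4 = 139.0625.

139.0625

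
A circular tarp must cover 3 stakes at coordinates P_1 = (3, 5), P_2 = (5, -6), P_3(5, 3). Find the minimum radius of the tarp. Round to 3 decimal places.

5.590

Side lengths²: P_1P_2² = 125, P_1P_3² = 8, P_2P_3² = 81.
Since P_1P_2² = 125 ≥ 81 + 8 = 89, the angle opposite P_1P_2 is not acute, so the smallest enclosing circle has P_1P_2 as diameter.
Centre = midpoint of P_1P_2 = (4, -0.5), r² = 125/4 = 31.25.
r = √(31.25) ≈ 5.590.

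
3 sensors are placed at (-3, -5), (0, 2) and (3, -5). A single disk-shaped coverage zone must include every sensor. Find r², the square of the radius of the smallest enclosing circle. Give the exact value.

841/49

Call the three points A, B, C in the order given.
Side lengths²: AB² = 58, AC² = 36, BC² = 58.
Since BC² = 58 < 58 + 36 = 94, the triangle is acute, so the smallest enclosing circle is the circumcircle.
Circumcentre = (0, -15/7), r² = 841/49.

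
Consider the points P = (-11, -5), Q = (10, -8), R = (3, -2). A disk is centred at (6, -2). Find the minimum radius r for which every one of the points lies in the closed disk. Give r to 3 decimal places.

The required radius is the distance from (6, -2) to the farthest point.
Squared distances: 298, 52, 9.
Maximum is 298, attained at P.
r = √298 ≈ 17.263.

17.263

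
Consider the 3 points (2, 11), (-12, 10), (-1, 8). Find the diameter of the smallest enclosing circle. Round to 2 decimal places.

14.04

Call the three points A, B, C in the order given.
Side lengths²: AB² = 197, AC² = 18, BC² = 125.
Since AB² = 197 ≥ 125 + 18 = 143, the angle opposite AB is not acute, so the smallest enclosing circle has AB as diameter.
Centre = midpoint of AB = (-5, 10.5), r² = 197/4 = 49.25.
Diameter = 2r = 2√(49.25) ≈ 14.04.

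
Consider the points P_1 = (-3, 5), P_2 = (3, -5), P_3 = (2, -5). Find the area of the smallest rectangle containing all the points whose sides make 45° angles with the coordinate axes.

In coordinates u = x + y, v = x − y the rectangle is axis-aligned; the map (x,y)→(u,v) scales areas by 2.
u-values: 2, -2, -3; range = 2 − (-3) = 5.
v-values: -8, 8, 7; range = 8 − (-8) = 16.
Area = (5 × 16) / 2 = 40.

40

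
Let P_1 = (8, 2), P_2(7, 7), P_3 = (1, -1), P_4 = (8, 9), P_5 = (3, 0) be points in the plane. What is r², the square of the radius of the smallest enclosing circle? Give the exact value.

The farthest pair is P_3–P_4 with squared distance 149. The circle on this segment as diameter has centre (4.5, 4) and r² = 149/4 = 37.25.
Check P_1: distance² to centre = 16.25 ≤ 37.25, so it lies inside.
All remaining points lie in this disk, and no smaller disk contains both endpoints, so this is the minimum enclosing circle.

37.25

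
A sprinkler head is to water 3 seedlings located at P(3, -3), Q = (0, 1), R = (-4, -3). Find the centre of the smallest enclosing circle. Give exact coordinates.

Side lengths²: PQ² = 25, PR² = 49, QR² = 32.
Since PR² = 49 < 32 + 25 = 57, the triangle is acute, so the smallest enclosing circle is the circumcircle.
Circumcentre = (-0.5, -2.5), r² = 12.5.
Centre = (-0.5, -2.5).

(-0.5, -2.5)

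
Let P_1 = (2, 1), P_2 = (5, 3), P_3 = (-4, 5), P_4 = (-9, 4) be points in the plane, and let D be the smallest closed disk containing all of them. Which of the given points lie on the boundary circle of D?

A smallest enclosing disk is always determined by at most three of the input points on its boundary.
The farthest pair is P_2–P_4 with squared distance 197. The circle on this segment as diameter has centre (-2, 3.5) and r² = 197/4 = 49.25.
Check P_1: distance² to centre = 22.25 ≤ 49.25, so it lies inside.
All remaining points lie in this disk, and no smaller disk contains both endpoints, so this is the minimum enclosing circle.
The points at distance exactly r from the centre are P_2, P_4 — 2 points.

P_2, P_4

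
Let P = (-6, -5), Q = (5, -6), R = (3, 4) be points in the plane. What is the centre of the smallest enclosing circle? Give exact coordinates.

(-1/6, -11/6)

Side lengths²: PQ² = 122, PR² = 162, QR² = 104.
Since PR² = 162 < 122 + 104 = 226, the triangle is acute, so the smallest enclosing circle is the circumcircle.
Circumcentre = (-1/6, -11/6), r² = 793/18.
Centre = (-1/6, -11/6).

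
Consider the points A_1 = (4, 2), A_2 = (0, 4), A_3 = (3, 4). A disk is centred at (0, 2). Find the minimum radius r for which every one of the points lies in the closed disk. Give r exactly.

4

The required radius is the distance from (0, 2) to the farthest point.
Squared distances: 16, 4, 13.
Maximum is 16, attained at A_1.
r = √16 = 4.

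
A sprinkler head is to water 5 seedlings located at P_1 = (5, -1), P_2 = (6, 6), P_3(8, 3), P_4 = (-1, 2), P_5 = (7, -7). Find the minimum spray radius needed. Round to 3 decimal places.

6.662

A smallest enclosing disk is always determined by at most three of the input points on its boundary.
The minimum enclosing circle is determined by three boundary points: P_2, P_4, P_5.
Their circumcentre is (195/38, -23/38) with r² = 32045/722.
The farthest remaining point P_3 is at distance² 15325/722 ≤ 32045/722.
r = √(32045/722) ≈ 6.662.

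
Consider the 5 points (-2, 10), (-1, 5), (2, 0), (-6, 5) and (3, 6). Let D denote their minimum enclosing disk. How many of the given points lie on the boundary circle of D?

3

A smallest enclosing disk is always determined by at most three of the input points on its boundary.
The minimum enclosing circle is determined by three boundary points: (-2, 10), (2, 0), (-6, 5).
Their circumcentre is (-7/12, 143/30) with r² = 105821/3600.
The farthest remaining point (3, 6) is at distance² 51701/3600 ≤ 105821/3600.
The points at distance exactly r from the centre are (-2, 10), (2, 0), (-6, 5) — 3 points.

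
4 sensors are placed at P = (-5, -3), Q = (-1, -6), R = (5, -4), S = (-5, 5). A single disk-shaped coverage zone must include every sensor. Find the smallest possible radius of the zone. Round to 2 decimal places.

6.73

The minimum enclosing circle of a finite set is fixed by two of the points (as a diameter) or three (as a circumcircle).
The farthest pair is R–S with squared distance 181. The circle on this segment as diameter has centre (0, 0.5) and r² = 181/4 = 45.25.
Check P: distance² to centre = 37.25 ≤ 45.25, so it lies inside.
All remaining points lie in this disk, and no smaller disk contains both endpoints, so this is the minimum enclosing circle.
r = √(45.25) ≈ 6.73.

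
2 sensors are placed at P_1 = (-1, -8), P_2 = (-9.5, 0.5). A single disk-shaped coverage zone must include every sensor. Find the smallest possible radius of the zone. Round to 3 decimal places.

6.010

The smallest circle enclosing two points has them as diameter endpoints.
Centre = midpoint = (-5.25, -3.75); r² = |P_1P_2|²/4 = 144.5/4 = 36.125.
r = √(36.125) ≈ 6.010.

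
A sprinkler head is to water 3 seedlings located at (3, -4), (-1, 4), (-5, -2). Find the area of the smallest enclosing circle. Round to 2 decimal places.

Call the three points A, B, C in the order given.
Side lengths²: AB² = 80, AC² = 68, BC² = 52.
Since AB² = 80 < 68 + 52 = 120, the triangle is acute, so the smallest enclosing circle is the circumcircle.
Circumcentre = (-3/7, -5/7), r² = 1105/49.
Area = π·r² = π·1105/49 ≈ 70.85.

70.85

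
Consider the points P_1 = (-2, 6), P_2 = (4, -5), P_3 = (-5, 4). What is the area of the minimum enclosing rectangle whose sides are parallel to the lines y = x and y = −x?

In coordinates u = x + y, v = x − y the rectangle is axis-aligned; the map (x,y)→(u,v) scales areas by 2.
u-values: 4, -1, -1; range = 4 − (-1) = 5.
v-values: -8, 9, -9; range = 9 − (-9) = 18.
Area = (5 × 18) / 2 = 45.

45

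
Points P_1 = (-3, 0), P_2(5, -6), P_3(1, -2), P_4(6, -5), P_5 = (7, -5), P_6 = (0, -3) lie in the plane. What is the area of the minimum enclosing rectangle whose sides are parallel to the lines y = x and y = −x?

37.5

In coordinates u = x + y, v = x − y the rectangle is axis-aligned; the map (x,y)→(u,v) scales areas by 2.
u-values: -3, -1, -1, 1, 2, -3; range = 2 − (-3) = 5.
v-values: -3, 11, 3, 11, 12, 3; range = 12 − (-3) = 15.
Area = (5 × 15) / 2 = 37.5.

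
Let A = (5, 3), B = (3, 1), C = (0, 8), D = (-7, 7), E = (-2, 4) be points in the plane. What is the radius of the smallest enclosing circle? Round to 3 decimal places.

The minimum enclosing circle of a finite set is fixed by two of the points (as a diameter) or three (as a circumcircle).
The farthest pair is A–D with squared distance 160. The circle on this segment as diameter has centre (-1, 5) and r² = 160/4 = 40.
Check B: distance² to centre = 32 ≤ 40, so it lies inside.
All remaining points lie in this disk, and no smaller disk contains both endpoints, so this is the minimum enclosing circle.
r = √40 ≈ 6.325.

6.325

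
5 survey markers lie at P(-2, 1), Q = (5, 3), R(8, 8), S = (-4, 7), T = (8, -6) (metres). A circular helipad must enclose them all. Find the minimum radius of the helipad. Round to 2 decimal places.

8.88

The minimum enclosing circle of a finite set is fixed by two of the points (as a diameter) or three (as a circumcircle).
The minimum enclosing circle is determined by three boundary points: R, S, T.
Their circumcentre is (61/24, 1) with r² = 45385/576.
The farthest remaining point P is at distance² 11881/576 ≤ 45385/576.
r = √(45385/576) ≈ 8.88.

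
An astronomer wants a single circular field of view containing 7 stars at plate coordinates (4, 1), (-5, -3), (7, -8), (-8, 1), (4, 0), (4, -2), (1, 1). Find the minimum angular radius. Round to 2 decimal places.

8.75

A smallest enclosing disk is always determined by at most three of the input points on its boundary.
The farthest pair is (7, -8)–(-8, 1) with squared distance 306. The circle on this segment as diameter has centre (-0.5, -3.5) and r² = 306/4 = 76.5.
Check (4, 1): distance² to centre = 40.5 ≤ 76.5, so it lies inside.
All remaining points lie in this disk, and no smaller disk contains both endpoints, so this is the minimum enclosing circle.
r = √(76.5) ≈ 8.75.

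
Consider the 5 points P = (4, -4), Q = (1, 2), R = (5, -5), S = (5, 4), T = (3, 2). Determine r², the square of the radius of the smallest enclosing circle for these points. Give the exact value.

A smallest enclosing disk is always determined by at most three of the input points on its boundary.
The minimum enclosing circle is determined by three boundary points: Q, R, S.
Their circumcentre is (4.75, -0.5) with r² = 20.3125.
The farthest remaining point P is at distance² 12.8125 ≤ 20.3125.

20.3125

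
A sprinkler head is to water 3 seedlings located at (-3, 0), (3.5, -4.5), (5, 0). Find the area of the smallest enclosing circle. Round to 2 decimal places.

54.54

Call the three points A, B, C in the order given.
Side lengths²: AB² = 62.5, AC² = 64, BC² = 22.5.
Since AC² = 64 < 62.5 + 22.5 = 85, the triangle is acute, so the smallest enclosing circle is the circumcircle.
Circumcentre = (1, -7/6), r² = 625/36.
Area = π·r² = π·625/36 ≈ 54.54.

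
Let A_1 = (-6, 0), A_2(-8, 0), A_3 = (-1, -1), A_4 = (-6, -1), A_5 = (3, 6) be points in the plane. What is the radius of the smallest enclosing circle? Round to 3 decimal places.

A smallest enclosing disk is always determined by at most three of the input points on its boundary.
The farthest pair is A_2–A_5 with squared distance 157. The circle on this segment as diameter has centre (-2.5, 3) and r² = 157/4 = 39.25.
Check A_1: distance² to centre = 21.25 ≤ 39.25, so it lies inside.
All remaining points lie in this disk, and no smaller disk contains both endpoints, so this is the minimum enclosing circle.
r = √(39.25) ≈ 6.265.

6.265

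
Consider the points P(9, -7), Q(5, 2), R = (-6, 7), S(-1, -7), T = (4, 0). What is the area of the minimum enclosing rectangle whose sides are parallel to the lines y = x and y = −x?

In coordinates u = x + y, v = x − y the rectangle is axis-aligned; the map (x,y)→(u,v) scales areas by 2.
u-values: 2, 7, 1, -8, 4; range = 7 − (-8) = 15.
v-values: 16, 3, -13, 6, 4; range = 16 − (-13) = 29.
Area = (15 × 29) / 2 = 217.5.

217.5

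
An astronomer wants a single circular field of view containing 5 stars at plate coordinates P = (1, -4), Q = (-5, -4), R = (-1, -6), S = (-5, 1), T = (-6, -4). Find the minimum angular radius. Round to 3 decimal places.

The minimum enclosing circle is determined by three boundary points: P, R, S.
Their circumcentre is (-59/22, -51/22) with r² = 3965/242.
The farthest remaining point T is at distance² 3349/242 ≤ 3965/242.
r = √(3965/242) ≈ 4.048.

4.048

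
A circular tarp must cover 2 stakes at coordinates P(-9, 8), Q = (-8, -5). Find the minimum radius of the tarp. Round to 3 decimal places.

6.519

The smallest circle enclosing two points has them as diameter endpoints.
Centre = midpoint = (-8.5, 1.5); r² = |PQ|²/4 = 170/4 = 42.5.
r = √(42.5) ≈ 6.519.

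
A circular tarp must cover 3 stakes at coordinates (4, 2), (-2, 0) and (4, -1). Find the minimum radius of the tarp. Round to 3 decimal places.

Call the three points A, B, C in the order given.
Side lengths²: AB² = 40, AC² = 9, BC² = 37.
Since AB² = 40 < 37 + 9 = 46, the triangle is acute, so the smallest enclosing circle is the circumcircle.
Circumcentre = (7/6, 0.5), r² = 185/18.
r = √(185/18) ≈ 3.206.

3.206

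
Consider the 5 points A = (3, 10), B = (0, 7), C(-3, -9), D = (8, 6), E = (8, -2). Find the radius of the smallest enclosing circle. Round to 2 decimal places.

9.96

A smallest enclosing disk is always determined by at most three of the input points on its boundary.
The farthest pair is A–C with squared distance 397. The circle on this segment as diameter has centre (0, 0.5) and r² = 397/4 = 99.25.
Check B: distance² to centre = 42.25 ≤ 99.25, so it lies inside.
All remaining points lie in this disk, and no smaller disk contains both endpoints, so this is the minimum enclosing circle.
r = √(99.25) ≈ 9.96.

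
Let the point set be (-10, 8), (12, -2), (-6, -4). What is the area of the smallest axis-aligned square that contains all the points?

484

The bounding box has width 22 and height 12.
An axis-aligned square enclosing the set must have side ≥ max(width, height).
So the minimum side is max(22, 12) = 22.
Area = 22² = 484.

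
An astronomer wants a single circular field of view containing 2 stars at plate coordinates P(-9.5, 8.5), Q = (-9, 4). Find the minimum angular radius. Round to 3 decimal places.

The smallest circle enclosing two points has them as diameter endpoints.
Centre = midpoint = (-9.25, 6.25); r² = |PQ|²/4 = 20.5/4 = 5.125.
r = √(5.125) ≈ 2.264.

2.264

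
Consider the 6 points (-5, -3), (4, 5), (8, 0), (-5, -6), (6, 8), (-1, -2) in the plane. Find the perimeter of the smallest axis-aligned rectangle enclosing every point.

Width = max x − min x = 8 − (-5) = 13.
Height = max y − min y = 8 − (-6) = 14.
Perimeter = 2(13 + 14) = 54.

54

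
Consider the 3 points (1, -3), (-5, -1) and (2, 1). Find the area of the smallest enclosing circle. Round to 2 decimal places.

Call the three points A, B, C in the order given.
Side lengths²: AB² = 40, AC² = 17, BC² = 53.
Since BC² = 53 < 40 + 17 = 57, the triangle is acute, so the smallest enclosing circle is the circumcircle.
Circumcentre = (-37/26, -7/26), r² = 4505/338.
Area = π·r² = π·4505/338 ≈ 41.87.

41.87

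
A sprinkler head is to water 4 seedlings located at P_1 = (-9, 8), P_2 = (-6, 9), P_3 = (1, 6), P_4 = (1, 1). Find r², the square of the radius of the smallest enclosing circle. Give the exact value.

A smallest enclosing disk is always determined by at most three of the input points on its boundary.
The farthest pair is P_1–P_4 with squared distance 149. The circle on this segment as diameter has centre (-4, 4.5) and r² = 149/4 = 37.25.
Check P_2: distance² to centre = 24.25 ≤ 37.25, so it lies inside.
All remaining points lie in this disk, and no smaller disk contains both endpoints, so this is the minimum enclosing circle.

37.25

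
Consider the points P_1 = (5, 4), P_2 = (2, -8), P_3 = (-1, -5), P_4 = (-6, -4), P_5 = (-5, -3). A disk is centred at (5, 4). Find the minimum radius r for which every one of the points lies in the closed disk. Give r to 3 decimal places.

The required radius is the distance from (5, 4) to the farthest point.
Squared distances: 0, 153, 117, 185, 149.
Maximum is 185, attained at P_4.
r = √185 ≈ 13.601.

13.601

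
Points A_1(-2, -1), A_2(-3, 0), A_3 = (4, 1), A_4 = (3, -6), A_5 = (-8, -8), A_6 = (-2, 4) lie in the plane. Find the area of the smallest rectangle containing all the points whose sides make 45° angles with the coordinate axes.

157.5

In coordinates u = x + y, v = x − y the rectangle is axis-aligned; the map (x,y)→(u,v) scales areas by 2.
u-values: -3, -3, 5, -3, -16, 2; range = 5 − (-16) = 21.
v-values: -1, -3, 3, 9, 0, -6; range = 9 − (-6) = 15.
Area = (21 × 15) / 2 = 157.5.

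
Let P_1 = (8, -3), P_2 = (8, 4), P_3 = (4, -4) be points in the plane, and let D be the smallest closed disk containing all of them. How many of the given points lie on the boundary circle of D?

Side lengths²: P_1P_2² = 49, P_1P_3² = 17, P_2P_3² = 80.
Since P_2P_3² = 80 ≥ 49 + 17 = 66, the angle opposite P_2P_3 is not acute, so the smallest enclosing circle has P_2P_3 as diameter.
Centre = midpoint of P_2P_3 = (6, 0), r² = 80/4 = 20.
The points at distance exactly r from the centre are P_2, P_3 — 2 points.

2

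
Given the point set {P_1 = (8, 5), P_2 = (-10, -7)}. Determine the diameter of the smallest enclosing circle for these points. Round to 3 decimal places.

The smallest circle enclosing two points has them as diameter endpoints.
Centre = midpoint = (-1, -1); r² = |P_1P_2|²/4 = 468/4 = 117.
Diameter = 2r = 2√117 ≈ 21.633.

21.633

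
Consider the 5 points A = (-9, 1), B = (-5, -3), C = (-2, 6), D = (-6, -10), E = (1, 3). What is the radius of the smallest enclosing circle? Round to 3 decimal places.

8.246

The minimum enclosing circle of a finite set is fixed by two of the points (as a diameter) or three (as a circumcircle).
The farthest pair is C–D with squared distance 272. The circle on this segment as diameter has centre (-4, -2) and r² = 272/4 = 68.
Check A: distance² to centre = 34 ≤ 68, so it lies inside.
All remaining points lie in this disk, and no smaller disk contains both endpoints, so this is the minimum enclosing circle.
r = √68 ≈ 8.246.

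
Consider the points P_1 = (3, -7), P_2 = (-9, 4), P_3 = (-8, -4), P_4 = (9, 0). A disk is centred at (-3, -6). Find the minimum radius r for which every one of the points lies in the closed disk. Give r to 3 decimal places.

13.416

The required radius is the distance from (-3, -6) to the farthest point.
Squared distances: 37, 136, 29, 180.
Maximum is 180, attained at P_4.
r = √180 ≈ 13.416.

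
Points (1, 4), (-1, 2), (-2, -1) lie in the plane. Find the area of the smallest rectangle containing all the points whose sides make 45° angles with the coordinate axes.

In coordinates u = x + y, v = x − y the rectangle is axis-aligned; the map (x,y)→(u,v) scales areas by 2.
u-values: 5, 1, -3; range = 5 − (-3) = 8.
v-values: -3, -3, -1; range = -1 − (-3) = 2.
Area = (8 × 2) / 2 = 8.

8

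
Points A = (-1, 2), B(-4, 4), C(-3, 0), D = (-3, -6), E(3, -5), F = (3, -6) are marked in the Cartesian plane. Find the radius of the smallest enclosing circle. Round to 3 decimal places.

6.103

The minimum enclosing circle of a finite set is fixed by two of the points (as a diameter) or three (as a circumcircle).
The farthest pair is B–F with squared distance 149. The circle on this segment as diameter has centre (-0.5, -1) and r² = 149/4 = 37.25.
Check A: distance² to centre = 9.25 ≤ 37.25, so it lies inside.
All remaining points lie in this disk, and no smaller disk contains both endpoints, so this is the minimum enclosing circle.
r = √(37.25) ≈ 6.103.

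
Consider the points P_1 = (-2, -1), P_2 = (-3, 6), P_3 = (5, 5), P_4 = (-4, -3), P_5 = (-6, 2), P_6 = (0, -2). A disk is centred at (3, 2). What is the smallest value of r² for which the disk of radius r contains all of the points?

81

The required radius is the distance from (3, 2) to the farthest point.
Squared distances: 34, 52, 13, 74, 81, 25.
Maximum is 81, attained at P_5.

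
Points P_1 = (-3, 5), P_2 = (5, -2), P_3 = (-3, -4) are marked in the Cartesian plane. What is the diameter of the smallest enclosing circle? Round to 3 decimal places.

Side lengths²: P_1P_2² = 113, P_1P_3² = 81, P_2P_3² = 68.
Since P_1P_2² = 113 < 81 + 68 = 149, the triangle is acute, so the smallest enclosing circle is the circumcircle.
Circumcentre = (0.125, 0.5), r² = 30.015625.
Diameter = 2r = 2√(30.015625) ≈ 10.957.

10.957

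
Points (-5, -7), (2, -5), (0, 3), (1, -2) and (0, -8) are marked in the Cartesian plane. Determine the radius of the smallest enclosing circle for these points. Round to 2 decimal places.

The minimum enclosing circle of a finite set is fixed by two of the points (as a diameter) or three (as a circumcircle).
The minimum enclosing circle is determined by three boundary points: (-5, -7), (0, 3), (0, -8).
Their circumcentre is (-1.5, -2.5) with r² = 32.5.
The farthest remaining point (2, -5) is at distance² 18.5 ≤ 32.5.
r = √(32.5) ≈ 5.70.

5.70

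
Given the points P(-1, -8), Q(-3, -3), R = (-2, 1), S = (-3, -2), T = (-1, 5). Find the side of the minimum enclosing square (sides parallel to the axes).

13

The bounding box has width 2 and height 13.
An axis-aligned square enclosing the set must have side ≥ max(width, height).
So the minimum side is max(2, 13) = 13.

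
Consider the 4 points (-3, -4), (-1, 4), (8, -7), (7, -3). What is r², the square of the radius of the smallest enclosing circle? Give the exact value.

The minimum enclosing circle of a finite set is fixed by two of the points (as a diameter) or three (as a circumcircle).
The farthest pair is (-1, 4)–(8, -7) with squared distance 202. The circle on this segment as diameter has centre (3.5, -1.5) and r² = 202/4 = 50.5.
Check (-3, -4): distance² to centre = 48.5 ≤ 50.5, so it lies inside.
All remaining points lie in this disk, and no smaller disk contains both endpoints, so this is the minimum enclosing circle.

50.5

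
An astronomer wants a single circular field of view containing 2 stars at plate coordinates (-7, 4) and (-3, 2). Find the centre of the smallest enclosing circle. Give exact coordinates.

(-5, 3)

The smallest circle enclosing two points has them as diameter endpoints.
Centre = midpoint = (-5, 3); r² = |(-7, 4)−(-3, 2)|²/4 = 20/4 = 5.
Centre = (-5, 3).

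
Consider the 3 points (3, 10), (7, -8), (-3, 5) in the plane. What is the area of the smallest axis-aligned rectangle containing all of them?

180

x ranges over [-3, 7], width 10.
y ranges over [-8, 10], height 18.
Area = 10 × 18 = 180.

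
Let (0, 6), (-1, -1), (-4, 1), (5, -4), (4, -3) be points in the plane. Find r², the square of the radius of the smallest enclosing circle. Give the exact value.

The minimum enclosing circle of a finite set is fixed by two of the points (as a diameter) or three (as a circumcircle).
The minimum enclosing circle is determined by three boundary points: (0, 6), (-4, 1), (5, -4).
Their circumcentre is (43/26, 15/26) with r² = 10865/338.
The farthest remaining point (4, -3) is at distance² 6185/338 ≤ 10865/338.

10865/338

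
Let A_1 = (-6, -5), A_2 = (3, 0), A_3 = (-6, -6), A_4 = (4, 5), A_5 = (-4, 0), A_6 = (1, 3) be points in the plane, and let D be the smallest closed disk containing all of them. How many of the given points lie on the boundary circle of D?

The minimum enclosing circle of a finite set is fixed by two of the points (as a diameter) or three (as a circumcircle).
The farthest pair is A_3–A_4 with squared distance 221. The circle on this segment as diameter has centre (-1, -0.5) and r² = 221/4 = 55.25.
Check A_1: distance² to centre = 45.25 ≤ 55.25, so it lies inside.
All remaining points lie in this disk, and no smaller disk contains both endpoints, so this is the minimum enclosing circle.
The points at distance exactly r from the centre are A_3, A_4 — 2 points.

2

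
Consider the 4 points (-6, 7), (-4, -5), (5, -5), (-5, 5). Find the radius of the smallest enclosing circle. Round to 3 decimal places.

8.139

By Welzl's lemma the MEC is supported by two points (diametrically opposite) or three points (on a circumcircle).
The farthest pair is (-6, 7)–(5, -5) with squared distance 265. The circle on this segment as diameter has centre (-0.5, 1) and r² = 265/4 = 66.25.
Check (-4, -5): distance² to centre = 48.25 ≤ 66.25, so it lies inside.
All remaining points lie in this disk, and no smaller disk contains both endpoints, so this is the minimum enclosing circle.
r = √(66.25) ≈ 8.139.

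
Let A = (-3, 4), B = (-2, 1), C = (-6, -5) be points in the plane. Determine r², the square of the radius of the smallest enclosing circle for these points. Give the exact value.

Side lengths²: AB² = 10, AC² = 90, BC² = 52.
Since AC² = 90 ≥ 52 + 10 = 62, the angle opposite AC is not acute, so the smallest enclosing circle has AC as diameter.
Centre = midpoint of AC = (-4.5, -0.5), r² = 90/4 = 22.5.

22.5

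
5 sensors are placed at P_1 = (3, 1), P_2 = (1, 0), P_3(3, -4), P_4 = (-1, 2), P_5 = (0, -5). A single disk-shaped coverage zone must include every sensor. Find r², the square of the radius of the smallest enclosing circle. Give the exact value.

A smallest enclosing disk is always determined by at most three of the input points on its boundary.
The minimum enclosing circle is determined by three boundary points: P_3, P_4, P_5.
Their circumcentre is (5/11, -15/11) with r² = 1625/121.
The farthest remaining point P_1 is at distance² 1460/121 ≤ 1625/121.

1625/121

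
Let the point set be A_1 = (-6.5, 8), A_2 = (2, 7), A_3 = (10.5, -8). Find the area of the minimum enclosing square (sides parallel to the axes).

The bounding box has width 17 and height 16.
An axis-aligned square enclosing the set must have side ≥ max(width, height).
So the minimum side is max(17, 16) = 17.
Area = 17² = 289.

289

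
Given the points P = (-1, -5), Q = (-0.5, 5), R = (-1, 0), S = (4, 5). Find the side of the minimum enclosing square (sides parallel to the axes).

10

The bounding box has width 5 and height 10.
An axis-aligned square enclosing the set must have side ≥ max(width, height).
So the minimum side is max(5, 10) = 10.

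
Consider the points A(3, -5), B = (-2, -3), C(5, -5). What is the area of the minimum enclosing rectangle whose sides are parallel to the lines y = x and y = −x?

22.5

In coordinates u = x + y, v = x − y the rectangle is axis-aligned; the map (x,y)→(u,v) scales areas by 2.
u-values: -2, -5, 0; range = 0 − (-5) = 5.
v-values: 8, 1, 10; range = 10 − 1 = 9.
Area = (5 × 9) / 2 = 22.5.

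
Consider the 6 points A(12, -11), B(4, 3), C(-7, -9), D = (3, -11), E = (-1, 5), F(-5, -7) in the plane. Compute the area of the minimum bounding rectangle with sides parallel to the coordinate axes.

x ranges over [-7, 12], width 19.
y ranges over [-11, 5], height 16.
Area = 19 × 16 = 304.

304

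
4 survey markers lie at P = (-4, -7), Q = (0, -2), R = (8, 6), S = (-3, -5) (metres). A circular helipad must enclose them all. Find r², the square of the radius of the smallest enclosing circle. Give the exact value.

A smallest enclosing disk is always determined by at most three of the input points on its boundary.
The farthest pair is P–R with squared distance 313. The circle on this segment as diameter has centre (2, -0.5) and r² = 313/4 = 78.25.
Check Q: distance² to centre = 6.25 ≤ 78.25, so it lies inside.
All remaining points lie in this disk, and no smaller disk contains both endpoints, so this is the minimum enclosing circle.

78.25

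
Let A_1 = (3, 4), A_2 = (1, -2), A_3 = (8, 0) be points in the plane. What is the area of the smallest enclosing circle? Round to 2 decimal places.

47.28

Side lengths²: A_1A_2² = 40, A_1A_3² = 41, A_2A_3² = 53.
Since A_2A_3² = 53 < 41 + 40 = 81, the triangle is acute, so the smallest enclosing circle is the circumcircle.
Circumcentre = (157/38, 11/38), r² = 10865/722.
Area = π·r² = π·10865/722 ≈ 47.28.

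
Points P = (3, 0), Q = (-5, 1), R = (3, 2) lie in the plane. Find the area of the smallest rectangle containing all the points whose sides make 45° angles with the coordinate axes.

40.5

In coordinates u = x + y, v = x − y the rectangle is axis-aligned; the map (x,y)→(u,v) scales areas by 2.
u-values: 3, -4, 5; range = 5 − (-4) = 9.
v-values: 3, -6, 1; range = 3 − (-6) = 9.
Area = (9 × 9) / 2 = 40.5.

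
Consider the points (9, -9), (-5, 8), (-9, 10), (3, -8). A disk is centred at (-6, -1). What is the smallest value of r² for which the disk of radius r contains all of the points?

289

The required radius is the distance from (-6, -1) to the farthest point.
Squared distances: 289, 82, 130, 130.
Maximum is 289, attained at (9, -9).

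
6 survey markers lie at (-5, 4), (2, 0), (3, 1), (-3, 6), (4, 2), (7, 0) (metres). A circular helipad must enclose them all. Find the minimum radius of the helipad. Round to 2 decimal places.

By Welzl's lemma the MEC is supported by two points (diametrically opposite) or three points (on a circumcircle).
The farthest pair is (-5, 4)–(7, 0) with squared distance 160. The circle on this segment as diameter has centre (1, 2) and r² = 160/4 = 40.
Check (2, 0): distance² to centre = 5 ≤ 40, so it lies inside.
All remaining points lie in this disk, and no smaller disk contains both endpoints, so this is the minimum enclosing circle.
r = √40 ≈ 6.32.

6.32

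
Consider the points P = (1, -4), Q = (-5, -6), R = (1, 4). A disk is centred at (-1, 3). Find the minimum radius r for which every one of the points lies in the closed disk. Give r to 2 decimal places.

9.85

The required radius is the distance from (-1, 3) to the farthest point.
Squared distances: 53, 97, 5.
Maximum is 97, attained at Q.
r = √97 ≈ 9.85.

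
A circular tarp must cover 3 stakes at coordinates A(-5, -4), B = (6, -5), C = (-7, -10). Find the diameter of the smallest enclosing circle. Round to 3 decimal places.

Side lengths²: AB² = 122, AC² = 40, BC² = 194.
Since BC² = 194 ≥ 122 + 40 = 162, the angle opposite BC is not acute, so the smallest enclosing circle has BC as diameter.
Centre = midpoint of BC = (-0.5, -7.5), r² = 194/4 = 48.5.
Diameter = 2r = 2√(48.5) ≈ 13.928.

13.928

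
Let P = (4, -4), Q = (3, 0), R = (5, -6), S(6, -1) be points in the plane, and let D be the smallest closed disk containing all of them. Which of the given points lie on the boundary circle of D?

Q, R

The farthest pair is Q–R with squared distance 40. The circle on this segment as diameter has centre (4, -3) and r² = 40/4 = 10.
Check P: distance² to centre = 1 ≤ 10, so it lies inside.
All remaining points lie in this disk, and no smaller disk contains both endpoints, so this is the minimum enclosing circle.
The points at distance exactly r from the centre are Q, R — 2 points.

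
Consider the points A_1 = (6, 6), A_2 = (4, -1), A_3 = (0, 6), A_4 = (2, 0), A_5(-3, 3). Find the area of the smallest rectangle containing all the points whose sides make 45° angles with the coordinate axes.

In coordinates u = x + y, v = x − y the rectangle is axis-aligned; the map (x,y)→(u,v) scales areas by 2.
u-values: 12, 3, 6, 2, 0; range = 12 − 0 = 12.
v-values: 0, 5, -6, 2, -6; range = 5 − (-6) = 11.
Area = (12 × 11) / 2 = 66.

66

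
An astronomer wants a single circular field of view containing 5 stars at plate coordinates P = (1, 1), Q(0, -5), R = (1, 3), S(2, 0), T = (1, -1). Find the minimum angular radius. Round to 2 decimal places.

The minimum enclosing circle of a finite set is fixed by two of the points (as a diameter) or three (as a circumcircle).
The farthest pair is Q–R with squared distance 65. The circle on this segment as diameter has centre (0.5, -1) and r² = 65/4 = 16.25.
Check P: distance² to centre = 4.25 ≤ 16.25, so it lies inside.
All remaining points lie in this disk, and no smaller disk contains both endpoints, so this is the minimum enclosing circle.
r = √(16.25) ≈ 4.03.

4.03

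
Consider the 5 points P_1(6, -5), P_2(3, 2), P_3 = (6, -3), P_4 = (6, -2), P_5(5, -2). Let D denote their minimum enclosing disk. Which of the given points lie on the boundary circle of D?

The minimum enclosing circle of a finite set is fixed by two of the points (as a diameter) or three (as a circumcircle).
The farthest pair is P_1–P_2 with squared distance 58. The circle on this segment as diameter has centre (4.5, -1.5) and r² = 58/4 = 14.5.
Check P_3: distance² to centre = 4.5 ≤ 14.5, so it lies inside.
All remaining points lie in this disk, and no smaller disk contains both endpoints, so this is the minimum enclosing circle.
The points at distance exactly r from the centre are P_1, P_2 — 2 points.

P_1, P_2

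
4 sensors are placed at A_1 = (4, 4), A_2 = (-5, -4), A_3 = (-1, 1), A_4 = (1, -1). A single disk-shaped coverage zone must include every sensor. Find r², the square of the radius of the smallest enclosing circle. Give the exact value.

36.25

A smallest enclosing disk is always determined by at most three of the input points on its boundary.
The farthest pair is A_1–A_2 with squared distance 145. The circle on this segment as diameter has centre (-0.5, 0) and r² = 145/4 = 36.25.
Check A_3: distance² to centre = 1.25 ≤ 36.25, so it lies inside.
All remaining points lie in this disk, and no smaller disk contains both endpoints, so this is the minimum enclosing circle.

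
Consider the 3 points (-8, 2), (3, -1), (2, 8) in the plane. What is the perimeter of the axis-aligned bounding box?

Width = max x − min x = 3 − (-8) = 11.
Height = max y − min y = 8 − (-1) = 9.
Perimeter = 2(11 + 9) = 40.

40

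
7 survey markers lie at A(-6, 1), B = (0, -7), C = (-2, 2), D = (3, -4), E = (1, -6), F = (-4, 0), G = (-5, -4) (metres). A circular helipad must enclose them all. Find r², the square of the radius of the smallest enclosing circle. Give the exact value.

A smallest enclosing disk is always determined by at most three of the input points on its boundary.
The minimum enclosing circle is determined by three boundary points: A, B, D.
Their circumcentre is (-13/7, -15/7) with r² = 1325/49.
The farthest remaining point E is at distance² 1129/49 ≤ 1325/49.

1325/49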